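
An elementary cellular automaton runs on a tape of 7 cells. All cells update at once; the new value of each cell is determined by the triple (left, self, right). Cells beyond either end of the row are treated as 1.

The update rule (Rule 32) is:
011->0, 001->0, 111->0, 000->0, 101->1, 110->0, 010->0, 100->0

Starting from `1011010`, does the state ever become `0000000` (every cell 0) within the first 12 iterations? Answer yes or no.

yes

0100101
1000010
0000001
0000000
all cells are 0 at iteration 4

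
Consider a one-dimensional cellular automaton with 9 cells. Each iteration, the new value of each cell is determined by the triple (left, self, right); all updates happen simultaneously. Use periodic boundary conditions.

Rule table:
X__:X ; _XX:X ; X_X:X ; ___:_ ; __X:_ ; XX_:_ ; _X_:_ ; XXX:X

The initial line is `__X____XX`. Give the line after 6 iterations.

___X_X__X

X__X___X_
_X__X___X
X_X__X___
_X_X__X__
__X_X__X_
___X_X__X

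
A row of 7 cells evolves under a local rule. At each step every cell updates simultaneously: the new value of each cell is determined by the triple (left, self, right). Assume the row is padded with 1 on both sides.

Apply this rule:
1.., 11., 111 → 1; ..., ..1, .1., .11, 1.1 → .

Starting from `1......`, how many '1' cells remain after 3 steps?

step 1: 11.....
step 2: 111....
step 3: 1111...
count of 1: 4

4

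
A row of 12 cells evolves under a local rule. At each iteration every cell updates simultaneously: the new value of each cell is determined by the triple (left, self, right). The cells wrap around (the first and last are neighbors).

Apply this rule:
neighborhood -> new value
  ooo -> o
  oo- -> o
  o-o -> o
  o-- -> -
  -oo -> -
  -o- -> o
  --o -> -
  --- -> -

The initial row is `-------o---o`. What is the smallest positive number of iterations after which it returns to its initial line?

-------o---o

1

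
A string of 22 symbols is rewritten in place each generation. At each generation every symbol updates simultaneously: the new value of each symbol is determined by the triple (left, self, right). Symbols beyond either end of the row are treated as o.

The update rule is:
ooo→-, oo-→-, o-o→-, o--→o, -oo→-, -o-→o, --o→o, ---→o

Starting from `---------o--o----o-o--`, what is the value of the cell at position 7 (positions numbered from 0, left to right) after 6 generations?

oooooooooooooooooo-ooo
----------------------
oooooooooooooooooooooo
----------------------  (repeats generation 2; period 2)
generation 6: ----------------------
position 7 holds -

-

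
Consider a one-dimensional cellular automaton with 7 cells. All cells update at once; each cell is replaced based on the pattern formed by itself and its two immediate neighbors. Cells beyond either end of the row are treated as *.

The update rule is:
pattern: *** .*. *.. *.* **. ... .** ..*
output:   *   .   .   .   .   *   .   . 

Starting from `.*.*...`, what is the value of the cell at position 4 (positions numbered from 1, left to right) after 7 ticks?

*

tick 1: .....*.
tick 2: .***...
tick 3: ..*..*.
tick 4: .......
tick 5: .*****.
tick 6: ..***..
tick 7: ...*...
position 4 holds *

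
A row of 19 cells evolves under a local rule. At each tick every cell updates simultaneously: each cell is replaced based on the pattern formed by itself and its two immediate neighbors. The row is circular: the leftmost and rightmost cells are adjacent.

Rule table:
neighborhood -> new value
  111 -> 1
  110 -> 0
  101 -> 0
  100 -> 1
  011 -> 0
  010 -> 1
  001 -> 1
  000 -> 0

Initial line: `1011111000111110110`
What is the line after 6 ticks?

0110001101111101010

1001110101011100000
1110100101001010001
1100111101111011010
0011011000110000010
0100000101001000111
0110001101111101010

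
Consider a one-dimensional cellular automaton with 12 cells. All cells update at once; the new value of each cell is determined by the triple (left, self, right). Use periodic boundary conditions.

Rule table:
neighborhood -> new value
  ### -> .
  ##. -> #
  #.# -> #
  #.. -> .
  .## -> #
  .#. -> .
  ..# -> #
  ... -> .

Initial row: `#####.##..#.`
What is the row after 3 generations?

#.###.#####.

#...####.#.#
#..##..##.##
#.###.#####.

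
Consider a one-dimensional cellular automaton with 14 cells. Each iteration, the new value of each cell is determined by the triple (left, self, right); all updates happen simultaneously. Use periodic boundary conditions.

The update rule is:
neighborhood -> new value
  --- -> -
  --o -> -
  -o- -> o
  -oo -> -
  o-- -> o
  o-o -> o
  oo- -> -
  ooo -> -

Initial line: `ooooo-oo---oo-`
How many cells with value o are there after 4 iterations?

-----o--o----o
o----oo-oo---o
-o-----o--o---
-oo----oo-oo--
count of o: 6

6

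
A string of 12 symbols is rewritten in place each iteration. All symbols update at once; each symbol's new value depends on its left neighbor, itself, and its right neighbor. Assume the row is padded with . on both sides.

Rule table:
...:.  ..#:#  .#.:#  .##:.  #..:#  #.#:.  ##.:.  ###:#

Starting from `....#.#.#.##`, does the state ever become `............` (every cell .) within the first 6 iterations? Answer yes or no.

no

...##.#.#...
..#...#.##..
.###.##...#.
#.#....#.###
#.##..##..#.
#...##..####
iteration 6 is #...##..####, still not uniform .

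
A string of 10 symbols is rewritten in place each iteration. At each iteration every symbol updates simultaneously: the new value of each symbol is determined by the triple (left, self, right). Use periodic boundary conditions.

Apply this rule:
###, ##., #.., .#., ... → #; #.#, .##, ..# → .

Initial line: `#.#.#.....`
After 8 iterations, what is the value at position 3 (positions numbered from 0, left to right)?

#

#.#.#####.
#.#..####.
#.##..###.
#..##..##.
##..##..#.
.##..##.#.
..##..#.##
#..##.#..#
position 3 holds #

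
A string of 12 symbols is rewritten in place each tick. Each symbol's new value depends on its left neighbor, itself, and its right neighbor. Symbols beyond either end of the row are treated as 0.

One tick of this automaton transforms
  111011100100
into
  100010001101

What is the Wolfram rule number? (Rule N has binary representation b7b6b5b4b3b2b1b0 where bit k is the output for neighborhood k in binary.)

position 1: 111 → 0  (bit 7 = 0)
position 2: 110 → 0  (bit 6 = 0)
position 3: 101 → 0  (bit 5 = 0)
position 7: 100 → 0  (bit 4 = 0)
position 0: 011 → 1  (bit 3 = 1)
position 9: 010 → 1  (bit 2 = 1)
position 8: 001 → 1  (bit 1 = 1)
position 11: 000 → 1  (bit 0 = 1)
bits b7..b0 = 00001111 = 15

15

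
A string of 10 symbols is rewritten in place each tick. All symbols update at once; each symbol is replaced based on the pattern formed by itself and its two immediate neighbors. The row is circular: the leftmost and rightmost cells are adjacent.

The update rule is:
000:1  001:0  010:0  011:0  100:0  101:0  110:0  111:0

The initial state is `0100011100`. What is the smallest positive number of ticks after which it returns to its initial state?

2

0001000001
0100011100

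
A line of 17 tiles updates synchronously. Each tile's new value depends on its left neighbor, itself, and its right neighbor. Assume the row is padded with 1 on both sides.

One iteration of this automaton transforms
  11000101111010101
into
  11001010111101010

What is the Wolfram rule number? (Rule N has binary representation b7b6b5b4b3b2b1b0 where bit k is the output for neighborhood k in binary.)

position 0: 111 → 1  (bit 7 = 1)
position 1: 110 → 1  (bit 6 = 1)
position 6: 101 → 1  (bit 5 = 1)
position 2: 100 → 0  (bit 4 = 0)
position 7: 011 → 0  (bit 3 = 0)
position 5: 010 → 0  (bit 2 = 0)
position 4: 001 → 1  (bit 1 = 1)
position 3: 000 → 0  (bit 0 = 0)
bits b7..b0 = 11100010 = 226

226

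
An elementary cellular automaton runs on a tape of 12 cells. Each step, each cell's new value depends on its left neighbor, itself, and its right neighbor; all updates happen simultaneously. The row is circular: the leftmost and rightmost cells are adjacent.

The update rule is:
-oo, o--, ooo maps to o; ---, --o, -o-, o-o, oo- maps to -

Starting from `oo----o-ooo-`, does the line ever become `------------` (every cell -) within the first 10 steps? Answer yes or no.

no

o-o-----oo--
---o----o-o-
----o------o
o----o------
-o----o-----
--o----o----
---o----o---
----o----o--
-----o----o-
------o----o
step 10 is ------o----o, still not uniform -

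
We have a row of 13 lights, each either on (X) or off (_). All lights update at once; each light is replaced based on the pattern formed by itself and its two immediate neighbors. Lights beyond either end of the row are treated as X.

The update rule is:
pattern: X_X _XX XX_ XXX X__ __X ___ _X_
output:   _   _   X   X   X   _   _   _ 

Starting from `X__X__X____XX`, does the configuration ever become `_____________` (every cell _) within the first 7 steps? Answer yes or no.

no

XX__X__X____X
XXX__X__X____
XXXX__X__X___
XXXXX__X__X__
XXXXXX__X__X_
XXXXXXX__X___
XXXXXXXX__X__
step 7 is XXXXXXXX__X__, still not uniform _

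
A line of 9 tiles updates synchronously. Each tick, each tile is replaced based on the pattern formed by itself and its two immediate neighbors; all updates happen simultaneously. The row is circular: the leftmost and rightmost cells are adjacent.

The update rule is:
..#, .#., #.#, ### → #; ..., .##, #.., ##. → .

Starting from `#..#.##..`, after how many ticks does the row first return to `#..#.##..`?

36

#.###...#
.#.#...#.
####..##.
.##..#..#
#...##.##
...#..#.#
..##.####
.#..#.##.
##.###...
..#.#...#
.####..##
#.##..#..
##...##.#
#...#..#.
#..##.###
..#..#.##
.##.###..
#..#.#...
#.####..#
.#.##..#.
###...##.
.#...#..#
##..##.##
#..#..#.#
..##.###.
.#..#.#..
##.####..
..#.##..#
.###...##
#.#...#..
###..##.#
##..#..#.
...##.###
..#..#.#.
.##.####.
#..#.##..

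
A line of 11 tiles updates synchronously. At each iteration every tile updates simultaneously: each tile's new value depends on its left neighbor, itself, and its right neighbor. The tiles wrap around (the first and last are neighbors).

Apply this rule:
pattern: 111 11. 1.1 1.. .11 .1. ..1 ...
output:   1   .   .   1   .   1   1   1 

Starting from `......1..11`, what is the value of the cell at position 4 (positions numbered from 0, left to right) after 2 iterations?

1

iteration 1: 111111111..
iteration 2: .1111111.11
position 4 holds 1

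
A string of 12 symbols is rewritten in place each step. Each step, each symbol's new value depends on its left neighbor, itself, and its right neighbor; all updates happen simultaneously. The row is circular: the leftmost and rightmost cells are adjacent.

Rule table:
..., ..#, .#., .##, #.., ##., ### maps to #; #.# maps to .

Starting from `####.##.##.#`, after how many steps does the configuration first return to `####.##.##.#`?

1

####.##.##.#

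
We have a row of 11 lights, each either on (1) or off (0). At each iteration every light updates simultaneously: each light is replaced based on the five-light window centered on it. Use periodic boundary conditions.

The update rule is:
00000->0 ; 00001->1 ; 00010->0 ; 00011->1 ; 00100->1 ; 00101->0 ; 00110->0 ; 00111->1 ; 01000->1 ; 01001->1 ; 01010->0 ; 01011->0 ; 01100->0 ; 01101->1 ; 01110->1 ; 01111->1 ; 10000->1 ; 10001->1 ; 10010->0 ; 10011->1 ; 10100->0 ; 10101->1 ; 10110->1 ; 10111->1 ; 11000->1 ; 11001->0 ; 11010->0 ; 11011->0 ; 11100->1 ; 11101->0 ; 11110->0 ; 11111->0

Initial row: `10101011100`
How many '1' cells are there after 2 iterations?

iteration 1: 00101011100
iteration 2: 10001011111
count of 1: 7

7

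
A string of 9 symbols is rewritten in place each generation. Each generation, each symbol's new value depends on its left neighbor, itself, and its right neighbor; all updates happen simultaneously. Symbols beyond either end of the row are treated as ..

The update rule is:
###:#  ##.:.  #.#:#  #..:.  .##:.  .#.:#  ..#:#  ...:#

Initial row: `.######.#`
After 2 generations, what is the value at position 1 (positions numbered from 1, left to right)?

#.####.##
##.##.#..
position 1 holds #

#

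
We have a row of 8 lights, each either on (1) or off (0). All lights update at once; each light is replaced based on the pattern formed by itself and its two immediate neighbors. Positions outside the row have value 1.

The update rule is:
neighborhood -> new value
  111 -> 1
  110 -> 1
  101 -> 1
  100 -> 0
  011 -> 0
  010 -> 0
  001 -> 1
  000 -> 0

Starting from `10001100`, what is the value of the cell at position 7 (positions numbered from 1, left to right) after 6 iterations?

10010101
10101010
11010101
11101010
11110101
11111010
position 7 holds 1

1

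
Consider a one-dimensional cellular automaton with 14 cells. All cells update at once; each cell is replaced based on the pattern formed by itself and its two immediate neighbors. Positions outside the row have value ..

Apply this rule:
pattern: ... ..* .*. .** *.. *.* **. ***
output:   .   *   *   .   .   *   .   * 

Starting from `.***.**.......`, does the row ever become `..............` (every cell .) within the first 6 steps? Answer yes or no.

no

*.*.*.........
*****.........
.***..........
*.*...........
***...........
.*............
step 6 is .*............, still not uniform .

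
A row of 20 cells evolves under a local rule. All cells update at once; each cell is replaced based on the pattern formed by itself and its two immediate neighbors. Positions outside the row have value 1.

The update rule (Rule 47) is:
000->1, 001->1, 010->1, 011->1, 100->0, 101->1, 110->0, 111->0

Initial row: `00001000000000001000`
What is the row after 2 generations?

11000110000000000110

01111011111111111011
11000110000000000110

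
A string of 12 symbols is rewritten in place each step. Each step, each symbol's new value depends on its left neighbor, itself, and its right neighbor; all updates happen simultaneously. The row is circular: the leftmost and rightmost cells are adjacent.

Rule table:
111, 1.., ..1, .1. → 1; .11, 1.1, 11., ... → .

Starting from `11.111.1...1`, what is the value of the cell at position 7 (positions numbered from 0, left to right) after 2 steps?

.

step 1: 1...1..11.1.
step 2: 11.1111...1.
position 7 holds .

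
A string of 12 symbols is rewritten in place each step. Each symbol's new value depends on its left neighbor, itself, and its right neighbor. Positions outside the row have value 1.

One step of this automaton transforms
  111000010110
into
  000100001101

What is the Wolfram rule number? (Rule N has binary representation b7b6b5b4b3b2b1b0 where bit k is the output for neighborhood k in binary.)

56

position 0: 111 → 0  (bit 7 = 0)
position 2: 110 → 0  (bit 6 = 0)
position 8: 101 → 1  (bit 5 = 1)
position 3: 100 → 1  (bit 4 = 1)
position 9: 011 → 1  (bit 3 = 1)
position 7: 010 → 0  (bit 2 = 0)
position 6: 001 → 0  (bit 1 = 0)
position 4: 000 → 0  (bit 0 = 0)
bits b7..b0 = 00111000 = 56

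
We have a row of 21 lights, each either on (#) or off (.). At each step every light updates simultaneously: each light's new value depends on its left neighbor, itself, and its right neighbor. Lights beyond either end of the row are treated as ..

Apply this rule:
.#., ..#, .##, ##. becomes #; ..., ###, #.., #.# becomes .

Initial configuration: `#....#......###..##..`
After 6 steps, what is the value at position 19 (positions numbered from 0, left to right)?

.

#...##.....##.#.###..
#..###....###.#.#.#..
#.##.#...##.#.#.#.#..
#.##.#..###.#.#.#.#..
#.##.#.##.#.#.#.#.#..
#.##.#.##.#.#.#.#.#..
position 19 holds .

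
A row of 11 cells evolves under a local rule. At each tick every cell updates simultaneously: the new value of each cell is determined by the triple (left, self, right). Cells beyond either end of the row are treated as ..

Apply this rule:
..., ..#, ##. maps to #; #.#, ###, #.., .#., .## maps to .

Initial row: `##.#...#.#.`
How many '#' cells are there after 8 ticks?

5

.#...##....
#..##.#.###
..#.#.....#
##....####.
.#.###...#.
#....#.##..
..###...#.#
##..#.##...
count of #: 5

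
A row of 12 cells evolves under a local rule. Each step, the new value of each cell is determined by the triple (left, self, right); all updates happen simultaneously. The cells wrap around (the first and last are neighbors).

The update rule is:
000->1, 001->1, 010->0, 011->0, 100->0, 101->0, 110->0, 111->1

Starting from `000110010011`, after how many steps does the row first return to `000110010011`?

step 1: 011000100100
step 2: 100011001001
step 3: 001100010010
step 4: 110001100100
step 5: 000110001001
step 6: 011000110010
step 7: 100011000100
step 8: 001100011001
step 9: 010001100010
step 10: 100110001100
step 11: 001000110001
step 12: 010011000110
step 13: 100100011000
step 14: 001001100011
step 15: 010010001100
step 16: 100100110001
step 17: 001001000110
step 18: 110010011000
step 19: 000100100011
step 20: 011001001100
step 21: 100010010001
step 22: 001100100110
step 23: 110001001000
step 24: 000110010011

24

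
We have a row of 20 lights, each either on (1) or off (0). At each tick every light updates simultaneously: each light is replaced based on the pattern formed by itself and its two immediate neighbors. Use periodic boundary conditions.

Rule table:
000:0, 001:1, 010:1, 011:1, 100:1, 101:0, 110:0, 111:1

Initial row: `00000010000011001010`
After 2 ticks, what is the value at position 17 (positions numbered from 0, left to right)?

0

00000111000110111011
10001110101100110010
position 17 holds 0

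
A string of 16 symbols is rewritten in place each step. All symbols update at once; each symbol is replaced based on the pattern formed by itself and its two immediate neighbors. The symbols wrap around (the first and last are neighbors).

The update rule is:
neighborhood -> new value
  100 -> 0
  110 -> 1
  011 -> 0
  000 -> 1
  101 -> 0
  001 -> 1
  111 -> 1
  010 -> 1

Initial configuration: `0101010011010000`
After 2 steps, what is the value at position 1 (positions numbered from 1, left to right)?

1

1101010101010111
1101010101010011
position 1 holds 1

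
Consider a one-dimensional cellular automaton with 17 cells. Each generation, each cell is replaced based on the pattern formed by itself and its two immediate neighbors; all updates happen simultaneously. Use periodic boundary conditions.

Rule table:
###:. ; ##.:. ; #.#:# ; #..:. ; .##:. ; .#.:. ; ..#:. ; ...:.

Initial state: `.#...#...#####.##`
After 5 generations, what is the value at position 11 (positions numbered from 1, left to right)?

#.............#..
.................
.................  (fixed point — unchanged through generation 5)
position 11 holds .

.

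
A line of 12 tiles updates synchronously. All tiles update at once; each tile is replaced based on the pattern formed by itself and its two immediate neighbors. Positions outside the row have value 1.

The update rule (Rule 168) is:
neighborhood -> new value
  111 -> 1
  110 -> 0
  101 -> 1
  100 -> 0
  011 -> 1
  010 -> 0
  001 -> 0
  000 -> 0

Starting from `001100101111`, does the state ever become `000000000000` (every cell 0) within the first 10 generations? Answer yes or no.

no

001000011111
000000011111
000000011111  (fixed point — unchanged through generation 10)
generation 10 is 000000011111, still not uniform 0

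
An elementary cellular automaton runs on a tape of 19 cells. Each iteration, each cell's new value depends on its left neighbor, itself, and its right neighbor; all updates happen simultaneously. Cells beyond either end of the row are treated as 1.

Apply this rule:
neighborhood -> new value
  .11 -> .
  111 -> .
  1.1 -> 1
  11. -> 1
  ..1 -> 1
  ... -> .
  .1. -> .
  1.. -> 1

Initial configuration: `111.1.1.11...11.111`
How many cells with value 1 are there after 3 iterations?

iteration 1: ..11.1.1.11.1.11...
iteration 2: 11.11.1.1.11.1.11.1
iteration 3: .11.11.1.1.11.1.11.
count of 1: 11

11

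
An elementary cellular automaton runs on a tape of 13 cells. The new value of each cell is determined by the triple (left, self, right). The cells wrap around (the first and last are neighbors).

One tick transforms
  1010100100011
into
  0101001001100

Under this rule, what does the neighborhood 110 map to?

At position 0 the neighborhood is 110; the next row has 0 there.

0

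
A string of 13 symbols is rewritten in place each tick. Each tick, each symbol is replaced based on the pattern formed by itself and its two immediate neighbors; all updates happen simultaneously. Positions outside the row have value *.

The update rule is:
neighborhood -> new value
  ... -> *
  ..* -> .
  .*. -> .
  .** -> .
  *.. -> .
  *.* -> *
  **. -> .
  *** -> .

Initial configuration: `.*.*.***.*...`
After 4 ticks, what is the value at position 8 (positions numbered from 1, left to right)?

.

*.*.*...*..*.
.*.*..*.....*
*.*.....***..
.*..***......
position 8 holds .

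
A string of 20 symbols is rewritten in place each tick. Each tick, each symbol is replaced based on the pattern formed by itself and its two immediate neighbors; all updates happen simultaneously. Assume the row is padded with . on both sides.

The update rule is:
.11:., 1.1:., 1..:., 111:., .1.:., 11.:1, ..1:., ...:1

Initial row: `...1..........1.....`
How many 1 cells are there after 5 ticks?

6

11...11111111...1111
.1.1........1.1....1
.....111111.....11..
1111......1.111..1.1
...1.1111.....1.....
count of 1: 6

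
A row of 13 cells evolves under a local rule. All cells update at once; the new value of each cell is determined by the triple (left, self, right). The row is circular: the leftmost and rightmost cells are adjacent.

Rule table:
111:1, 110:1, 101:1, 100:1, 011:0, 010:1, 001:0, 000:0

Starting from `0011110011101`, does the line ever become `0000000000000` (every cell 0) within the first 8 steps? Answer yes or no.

1001111001111
1100111100111
1110011110011
1111001111001
1111100111100
0111110011110
0011111001111
1001111100111
step 8 is 1001111100111, still not uniform 0

no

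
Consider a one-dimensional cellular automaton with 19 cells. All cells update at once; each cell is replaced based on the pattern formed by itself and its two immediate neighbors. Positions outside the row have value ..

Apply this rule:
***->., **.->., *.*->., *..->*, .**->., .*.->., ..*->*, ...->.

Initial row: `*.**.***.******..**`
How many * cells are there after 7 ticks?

4

...............**..
..............*..*.
.............*.**.*
............*......
...........*.*.....
..........*...*....
.........*.*.*.*...
count of *: 4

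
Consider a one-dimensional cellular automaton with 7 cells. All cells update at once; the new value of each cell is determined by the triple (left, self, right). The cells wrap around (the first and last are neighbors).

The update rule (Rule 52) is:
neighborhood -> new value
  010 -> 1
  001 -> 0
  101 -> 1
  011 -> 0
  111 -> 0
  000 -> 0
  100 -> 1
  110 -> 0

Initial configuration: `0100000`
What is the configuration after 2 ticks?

0001000

0110000
0001000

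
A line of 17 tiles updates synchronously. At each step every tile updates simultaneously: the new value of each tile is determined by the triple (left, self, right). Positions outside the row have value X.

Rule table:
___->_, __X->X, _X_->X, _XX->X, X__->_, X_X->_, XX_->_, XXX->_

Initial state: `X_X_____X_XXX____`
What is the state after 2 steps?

_XX___XX__X____XX

__X____XX_X_____X
_XX___XX__X____XX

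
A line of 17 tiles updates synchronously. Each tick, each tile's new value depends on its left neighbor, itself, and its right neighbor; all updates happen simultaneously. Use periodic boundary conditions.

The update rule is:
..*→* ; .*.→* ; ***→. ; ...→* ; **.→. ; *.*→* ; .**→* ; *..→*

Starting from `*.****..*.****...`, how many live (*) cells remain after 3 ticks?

11

tick 1: ***...*****...***
tick 2: ...****....****..
tick 3: ****...*****...**
count of *: 11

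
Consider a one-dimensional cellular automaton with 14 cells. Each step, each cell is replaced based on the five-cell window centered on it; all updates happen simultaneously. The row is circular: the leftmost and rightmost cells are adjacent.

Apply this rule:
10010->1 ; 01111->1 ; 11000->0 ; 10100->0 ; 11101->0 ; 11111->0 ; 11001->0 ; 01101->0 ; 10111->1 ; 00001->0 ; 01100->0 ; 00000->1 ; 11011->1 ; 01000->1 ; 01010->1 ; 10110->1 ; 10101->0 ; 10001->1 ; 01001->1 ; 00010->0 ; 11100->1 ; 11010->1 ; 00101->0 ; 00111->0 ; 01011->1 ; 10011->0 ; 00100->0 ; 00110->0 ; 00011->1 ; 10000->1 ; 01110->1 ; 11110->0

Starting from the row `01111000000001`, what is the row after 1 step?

11101011111000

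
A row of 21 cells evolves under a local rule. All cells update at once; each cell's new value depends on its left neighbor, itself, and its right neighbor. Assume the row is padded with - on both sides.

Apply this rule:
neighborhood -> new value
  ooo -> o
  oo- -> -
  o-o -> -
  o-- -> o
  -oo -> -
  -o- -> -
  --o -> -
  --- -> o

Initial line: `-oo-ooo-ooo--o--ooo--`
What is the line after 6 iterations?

-----o---o-o--o--o-oo
oooo--oo----o--o-----
-oo-o---ooo--o--ooooo
-----oo--o-o--o--ooo-
oooo---o----o--o--o-o
-oo-oo--ooo--o--o----

-oo-oo--ooo--o--o----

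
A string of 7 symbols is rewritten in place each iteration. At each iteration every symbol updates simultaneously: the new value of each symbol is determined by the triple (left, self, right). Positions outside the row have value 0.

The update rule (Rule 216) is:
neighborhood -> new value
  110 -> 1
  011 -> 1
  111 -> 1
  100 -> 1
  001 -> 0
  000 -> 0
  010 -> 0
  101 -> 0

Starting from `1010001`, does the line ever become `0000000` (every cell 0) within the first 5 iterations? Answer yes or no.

yes

0001000
0000100
0000010
0000001
0000000
all cells are 0 at iteration 5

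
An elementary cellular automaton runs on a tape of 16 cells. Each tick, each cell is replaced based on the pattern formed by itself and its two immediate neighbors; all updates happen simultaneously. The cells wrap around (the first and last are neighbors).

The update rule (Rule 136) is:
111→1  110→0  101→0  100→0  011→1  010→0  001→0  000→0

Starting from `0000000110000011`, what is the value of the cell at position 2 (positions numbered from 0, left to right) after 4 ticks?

0

0000000100000010
0000000000000000
0000000000000000  (fixed point — unchanged through tick 4)
position 2 holds 0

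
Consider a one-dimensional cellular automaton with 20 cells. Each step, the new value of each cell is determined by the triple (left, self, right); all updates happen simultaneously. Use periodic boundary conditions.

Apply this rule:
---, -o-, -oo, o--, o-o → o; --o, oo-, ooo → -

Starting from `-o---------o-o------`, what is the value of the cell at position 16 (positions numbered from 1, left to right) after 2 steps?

-

step 1: -ooooooooo-ooooooooo
step 2: oo--------oo--------
position 16 holds -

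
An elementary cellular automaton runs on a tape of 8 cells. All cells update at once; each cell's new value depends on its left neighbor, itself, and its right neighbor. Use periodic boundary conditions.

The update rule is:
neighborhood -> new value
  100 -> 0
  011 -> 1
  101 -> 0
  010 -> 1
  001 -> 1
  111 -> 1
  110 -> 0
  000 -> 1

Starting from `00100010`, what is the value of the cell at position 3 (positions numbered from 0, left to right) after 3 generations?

11101110
11001100
10011001
position 3 holds 1

1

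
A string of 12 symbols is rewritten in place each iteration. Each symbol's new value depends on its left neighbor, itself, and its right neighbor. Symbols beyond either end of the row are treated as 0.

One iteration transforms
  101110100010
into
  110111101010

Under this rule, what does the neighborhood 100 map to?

At position 7 the neighborhood is 100; the next row has 0 there.

0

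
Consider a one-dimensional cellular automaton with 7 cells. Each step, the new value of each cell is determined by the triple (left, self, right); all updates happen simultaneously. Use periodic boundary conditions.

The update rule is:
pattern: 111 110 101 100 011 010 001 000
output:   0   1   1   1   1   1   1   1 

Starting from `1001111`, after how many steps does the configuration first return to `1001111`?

2

step 1: 1111000
step 2: 1001111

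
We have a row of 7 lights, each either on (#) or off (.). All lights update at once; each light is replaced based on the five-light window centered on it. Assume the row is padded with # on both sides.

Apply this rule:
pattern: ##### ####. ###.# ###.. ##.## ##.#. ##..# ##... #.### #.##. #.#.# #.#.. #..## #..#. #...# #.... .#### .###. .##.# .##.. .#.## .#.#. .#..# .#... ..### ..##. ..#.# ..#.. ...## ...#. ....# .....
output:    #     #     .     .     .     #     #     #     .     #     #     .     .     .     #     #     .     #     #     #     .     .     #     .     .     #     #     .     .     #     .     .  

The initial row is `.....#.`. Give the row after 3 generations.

.##.##.

generation 1: ##..##.
generation 2: #.#.##.
generation 3: .##.##.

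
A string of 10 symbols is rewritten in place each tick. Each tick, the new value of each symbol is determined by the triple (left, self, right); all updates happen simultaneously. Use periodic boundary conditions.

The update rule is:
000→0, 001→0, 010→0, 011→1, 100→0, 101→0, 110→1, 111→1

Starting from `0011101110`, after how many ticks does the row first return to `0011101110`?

0011101110

1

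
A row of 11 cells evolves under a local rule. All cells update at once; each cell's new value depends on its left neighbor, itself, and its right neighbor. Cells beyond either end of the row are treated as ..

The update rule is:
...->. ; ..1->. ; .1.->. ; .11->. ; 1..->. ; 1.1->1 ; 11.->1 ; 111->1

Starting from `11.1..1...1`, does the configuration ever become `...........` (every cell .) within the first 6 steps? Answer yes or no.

.11........
..1........
...........
all cells are . at step 3

yes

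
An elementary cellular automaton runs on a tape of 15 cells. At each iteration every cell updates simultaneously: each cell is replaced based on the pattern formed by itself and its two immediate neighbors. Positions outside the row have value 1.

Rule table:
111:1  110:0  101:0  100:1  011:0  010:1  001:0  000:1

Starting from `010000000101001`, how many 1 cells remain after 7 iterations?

011111110101100
001111100100010
100111010111010
010010010010010
011011011011010
000000000000010
111111111111010
count of 1: 13

13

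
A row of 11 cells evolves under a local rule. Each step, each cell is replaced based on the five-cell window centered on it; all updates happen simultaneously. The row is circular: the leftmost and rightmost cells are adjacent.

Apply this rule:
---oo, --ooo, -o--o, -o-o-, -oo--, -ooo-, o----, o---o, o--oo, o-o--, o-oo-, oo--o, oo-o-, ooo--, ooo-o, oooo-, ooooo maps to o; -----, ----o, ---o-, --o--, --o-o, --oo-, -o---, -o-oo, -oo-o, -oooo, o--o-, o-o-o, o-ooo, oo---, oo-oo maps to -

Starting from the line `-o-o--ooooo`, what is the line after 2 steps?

o-ooooo-ooo
o---ooo---o

o---ooo---o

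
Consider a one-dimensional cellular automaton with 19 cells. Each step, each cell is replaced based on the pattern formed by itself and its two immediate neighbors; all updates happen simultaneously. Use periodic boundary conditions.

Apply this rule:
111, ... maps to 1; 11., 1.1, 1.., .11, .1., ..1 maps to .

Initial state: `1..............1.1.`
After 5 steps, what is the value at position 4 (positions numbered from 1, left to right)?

step 1: ..111111111111.....
step 2: 1..1111111111..1111
step 3: ....11111111....111
step 4: .11..111111..11..1.
step 5: ......1111.........
position 4 holds .

.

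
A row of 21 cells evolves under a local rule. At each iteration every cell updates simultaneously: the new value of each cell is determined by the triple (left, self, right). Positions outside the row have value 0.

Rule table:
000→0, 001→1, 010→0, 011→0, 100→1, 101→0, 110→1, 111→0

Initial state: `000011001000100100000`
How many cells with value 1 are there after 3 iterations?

8

000101110101011010000
001000010000001001000
010100101000010110100
count of 1: 8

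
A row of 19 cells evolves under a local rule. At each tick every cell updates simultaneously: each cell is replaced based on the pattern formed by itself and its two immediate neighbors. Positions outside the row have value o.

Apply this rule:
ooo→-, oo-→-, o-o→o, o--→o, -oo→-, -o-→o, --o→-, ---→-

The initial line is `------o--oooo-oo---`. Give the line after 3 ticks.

ooo-----oo-----o--o

o-----oo-----o--o--
-o------o----oo-oo-
ooo-----oo-----o--o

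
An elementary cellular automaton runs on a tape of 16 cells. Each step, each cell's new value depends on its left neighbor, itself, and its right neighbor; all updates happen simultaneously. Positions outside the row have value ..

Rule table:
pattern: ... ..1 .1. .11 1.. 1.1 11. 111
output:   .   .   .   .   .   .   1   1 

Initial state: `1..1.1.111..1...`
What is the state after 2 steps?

.........1......

........11......
.........1......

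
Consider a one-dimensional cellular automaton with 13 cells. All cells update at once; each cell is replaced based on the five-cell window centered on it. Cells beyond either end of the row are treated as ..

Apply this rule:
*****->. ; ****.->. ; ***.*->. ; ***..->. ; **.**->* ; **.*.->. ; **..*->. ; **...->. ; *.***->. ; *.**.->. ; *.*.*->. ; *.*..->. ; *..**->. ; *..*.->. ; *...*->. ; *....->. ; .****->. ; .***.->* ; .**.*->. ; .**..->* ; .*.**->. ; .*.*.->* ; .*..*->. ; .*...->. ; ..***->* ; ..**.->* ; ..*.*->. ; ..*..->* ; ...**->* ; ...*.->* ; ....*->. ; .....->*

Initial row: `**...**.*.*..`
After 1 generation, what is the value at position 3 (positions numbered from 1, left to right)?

**..**...*...
position 3 holds .

.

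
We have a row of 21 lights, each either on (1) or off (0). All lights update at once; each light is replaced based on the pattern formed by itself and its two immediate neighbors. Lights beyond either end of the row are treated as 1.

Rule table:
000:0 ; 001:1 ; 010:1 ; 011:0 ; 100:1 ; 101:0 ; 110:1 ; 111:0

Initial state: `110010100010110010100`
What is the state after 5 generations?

011110110110011110111
000010010011100010000
100111111100110111001
111000000111010001110
001100001001011010010

001100001001011010010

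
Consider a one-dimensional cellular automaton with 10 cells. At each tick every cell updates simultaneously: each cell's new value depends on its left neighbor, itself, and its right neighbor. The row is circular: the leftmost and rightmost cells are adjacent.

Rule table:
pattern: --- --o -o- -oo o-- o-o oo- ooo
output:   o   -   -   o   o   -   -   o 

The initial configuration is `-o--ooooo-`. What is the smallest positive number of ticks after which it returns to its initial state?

tick 1: --o-oooo-o
tick 2: o---ooo---
tick 3: -oo-oo-oo-
tick 4: -o--o--o-o
tick 5: --o--o----
tick 6: o--o--oooo
tick 7: -o--o-oooo
tick 8: --o---ooo-
tick 9: o--oo-oo-o
tick 10: -o-o--o--o
tick 11: ----o--o--
tick 12: ooo--o--oo
tick 13: oo-o--o-oo
tick 14: o---o---oo
tick 15: -oo--oo-oo
tick 16: -o-o-o--o-
tick 17: ------o--o
tick 18: ooooo--o--
tick 19: oooo-o--o-
tick 20: ooo---o---
tick 21: oo-oo--oo-
tick 22: o--o-o-o--
tick 23: -o------o-
tick 24: --ooooo--o
tick 25: o-oooo-o--
tick 26: --ooo---o-
tick 27: o-oo-oo--o
tick 28: --o--o-o-o
tick 29: o--o------
tick 30: -o--ooooo-

30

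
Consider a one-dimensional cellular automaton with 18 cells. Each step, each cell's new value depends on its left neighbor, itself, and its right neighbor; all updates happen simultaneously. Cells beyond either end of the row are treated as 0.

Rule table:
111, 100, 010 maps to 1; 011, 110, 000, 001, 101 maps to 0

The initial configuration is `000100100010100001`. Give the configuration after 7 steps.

step 1: 000110110010110001
step 2: 000000001010001001
step 3: 000000001011001101
step 4: 000000001000100001
step 5: 000000001100110001
step 6: 000000000010001001
step 7: 000000000011001101

000000000011001101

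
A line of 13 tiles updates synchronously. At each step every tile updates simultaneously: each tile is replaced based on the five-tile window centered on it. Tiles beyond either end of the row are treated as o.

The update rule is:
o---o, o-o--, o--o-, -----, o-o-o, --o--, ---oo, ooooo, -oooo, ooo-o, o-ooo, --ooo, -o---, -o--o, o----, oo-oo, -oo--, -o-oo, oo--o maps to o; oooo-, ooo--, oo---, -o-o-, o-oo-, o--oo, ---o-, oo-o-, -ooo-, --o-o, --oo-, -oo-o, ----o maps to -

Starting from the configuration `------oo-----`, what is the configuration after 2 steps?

step 1: -ooo-o-o-oo-o
step 2: oo-o-o-oo--oo

oo-o-o-oo--oo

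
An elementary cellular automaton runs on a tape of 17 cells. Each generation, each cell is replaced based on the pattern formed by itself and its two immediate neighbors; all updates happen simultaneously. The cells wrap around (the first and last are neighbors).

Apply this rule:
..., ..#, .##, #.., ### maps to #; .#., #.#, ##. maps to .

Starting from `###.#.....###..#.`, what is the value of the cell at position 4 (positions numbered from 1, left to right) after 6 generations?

#

generation 1: ##...#######.##..
generation 2: #.#########..#.##
generation 3: ..########.##..##
generation 4: #########..#.###.
generation 5: ########.##..##..
generation 6: #######..#.###.##
position 4 holds #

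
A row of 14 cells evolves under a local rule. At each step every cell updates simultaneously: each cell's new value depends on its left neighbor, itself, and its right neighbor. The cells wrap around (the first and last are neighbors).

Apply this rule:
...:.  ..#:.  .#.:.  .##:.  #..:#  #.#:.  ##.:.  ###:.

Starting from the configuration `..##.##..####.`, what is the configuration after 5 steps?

step 1: .......#.....#
step 2: #.......#.....
step 3: .#.......#....
step 4: ..#.......#...
step 5: ...#.......#..

...#.......#..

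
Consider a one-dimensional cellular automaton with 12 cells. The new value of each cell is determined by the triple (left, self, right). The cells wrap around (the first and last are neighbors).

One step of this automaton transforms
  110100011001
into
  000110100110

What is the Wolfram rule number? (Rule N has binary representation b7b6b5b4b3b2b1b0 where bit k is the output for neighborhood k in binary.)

position 0: 111 → 0  (bit 7 = 0)
position 1: 110 → 0  (bit 6 = 0)
position 2: 101 → 0  (bit 5 = 0)
position 4: 100 → 1  (bit 4 = 1)
position 7: 011 → 0  (bit 3 = 0)
position 3: 010 → 1  (bit 2 = 1)
position 6: 001 → 1  (bit 1 = 1)
position 5: 000 → 0  (bit 0 = 0)
bits b7..b0 = 00010110 = 22

22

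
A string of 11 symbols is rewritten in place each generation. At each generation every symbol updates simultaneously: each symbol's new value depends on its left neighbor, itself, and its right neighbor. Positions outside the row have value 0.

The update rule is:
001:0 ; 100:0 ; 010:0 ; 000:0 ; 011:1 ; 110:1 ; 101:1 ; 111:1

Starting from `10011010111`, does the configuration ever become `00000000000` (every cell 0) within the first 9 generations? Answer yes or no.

00011101111
00011111111
00011111111  (fixed point — unchanged through generation 9)
generation 9 is 00011111111, still not uniform 0

no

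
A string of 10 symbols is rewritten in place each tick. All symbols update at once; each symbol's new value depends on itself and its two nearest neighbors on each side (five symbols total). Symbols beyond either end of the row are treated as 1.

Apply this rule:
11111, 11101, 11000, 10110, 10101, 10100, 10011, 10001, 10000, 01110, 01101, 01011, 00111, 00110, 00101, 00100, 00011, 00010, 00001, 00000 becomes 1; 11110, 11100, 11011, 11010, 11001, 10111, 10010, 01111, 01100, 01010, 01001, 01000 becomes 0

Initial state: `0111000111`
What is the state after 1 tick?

0010111101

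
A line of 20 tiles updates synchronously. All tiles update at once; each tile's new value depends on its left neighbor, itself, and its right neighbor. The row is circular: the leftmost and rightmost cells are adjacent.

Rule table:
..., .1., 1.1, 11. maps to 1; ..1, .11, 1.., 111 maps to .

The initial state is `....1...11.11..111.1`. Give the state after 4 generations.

.1.11.111.1..11111..

.11.1.1..11.1....111
1.11111...111.11...1
11....1.1...11.1.1..
.1.11.111.1..11111..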